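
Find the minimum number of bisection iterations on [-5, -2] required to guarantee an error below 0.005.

We need (b-a)/2^n ≤ 0.005
(-2 - (-5))/2^n ≤ 0.005
3/2^n ≤ 0.005
2^n ≥ 600
n ≥ log₂(600) = 9.23
n ≥ 10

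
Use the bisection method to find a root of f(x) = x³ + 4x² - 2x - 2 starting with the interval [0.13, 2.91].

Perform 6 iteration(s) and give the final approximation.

f(x) = x³ + 4x² - 2x - 2
Initial interval: [0.13, 2.91]

Iteration 1:
  c_1 = (0.130000 + 2.910000)/2 = 1.520000
  f(c_1) = f(1.520000) = 7.713408
  f(a) × f(c) < 0, new interval: [0.130000, 1.520000]
Iteration 2:
  c_2 = (0.130000 + 1.520000)/2 = 0.825000
  f(c_2) = f(0.825000) = -0.365984
  f(a) × f(c) ≥ 0, new interval: [0.825000, 1.520000]
Iteration 3:
  c_3 = (0.825000 + 1.520000)/2 = 1.172500
  f(c_3) = f(1.172500) = 2.765927
  f(a) × f(c) < 0, new interval: [0.825000, 1.172500]
Iteration 4:
  c_4 = (0.825000 + 1.172500)/2 = 0.998750
  f(c_4) = f(0.998750) = 0.988761
  f(a) × f(c) < 0, new interval: [0.825000, 0.998750]
Iteration 5:
  c_5 = (0.825000 + 0.998750)/2 = 0.911875
  f(c_5) = f(0.911875) = 0.260553
  f(a) × f(c) < 0, new interval: [0.825000, 0.911875]
Iteration 6:
  c_6 = (0.825000 + 0.911875)/2 = 0.868437
  f(c_6) = f(0.868437) = -0.065179
  f(a) × f(c) ≥ 0, new interval: [0.868437, 0.911875]

After 6 iteration(s), the approximation is c_6 = 0.868437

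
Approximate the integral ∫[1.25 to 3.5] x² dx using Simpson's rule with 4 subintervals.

f(x) = x²
a = 1.25, b = 3.5, n = 4
h = (b - a)/n = 0.562500

Simpson's rule: (h/3)[f(x₀) + 4f(x₁) + 2f(x₂) + ... + f(xₙ)]

x_0 = 1.2500, f(x_0) = 1.562500, coefficient = 1
x_1 = 1.8125, f(x_1) = 3.285156, coefficient = 4
x_2 = 2.3750, f(x_2) = 5.640625, coefficient = 2
x_3 = 2.9375, f(x_3) = 8.628906, coefficient = 4
x_4 = 3.5000, f(x_4) = 12.250000, coefficient = 1

I ≈ (0.562500/3) × 72.750000 = 13.640625
Exact value: 13.640625
Error: 0.000000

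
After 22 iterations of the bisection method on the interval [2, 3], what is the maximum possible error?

Bisection error bound: |error| ≤ (b-a)/2^n
|error| ≤ (3 - 2)/2^22 = 1/2^22
|error| ≤ 0.0000002384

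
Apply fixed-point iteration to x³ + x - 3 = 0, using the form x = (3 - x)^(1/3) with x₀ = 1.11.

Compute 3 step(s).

Equation: x³ + x - 3 = 0
Fixed-point form: x = (3 - x)^(1/3)
x₀ = 1.11

x_1 = g(1.110000) = 1.236386
x_2 = g(1.236386) = 1.208188
x_3 = g(1.208188) = 1.214593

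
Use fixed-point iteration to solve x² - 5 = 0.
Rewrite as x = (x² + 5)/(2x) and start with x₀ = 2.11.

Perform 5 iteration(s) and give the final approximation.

Equation: x² - 5 = 0
Fixed-point form: x = (x² + 5)/(2x)
x₀ = 2.11

x_1 = g(2.110000) = 2.239834
x_2 = g(2.239834) = 2.236071
x_3 = g(2.236071) = 2.236068
x_4 = g(2.236068) = 2.236068
x_5 = g(2.236068) = 2.236068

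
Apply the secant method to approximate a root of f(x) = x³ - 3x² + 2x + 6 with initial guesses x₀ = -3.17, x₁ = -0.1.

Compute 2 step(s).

f(x) = x³ - 3x² + 2x + 6
x₀ = -3.17, x₁ = -0.1

Secant formula: x_{n+1} = x_n - f(x_n)(x_n - x_{n-1})/(f(x_n) - f(x_{n-1}))

Iteration 1:
  f(-3.170000) = -62.341713
  f(-0.100000) = 5.769000
  x_2 = -0.100000 - 5.769000×(-0.100000 - (-3.170000))/(5.769000 - (-62.341713))
       = -0.360030
Iteration 2:
  f(-0.100000) = 5.769000
  f(-0.360030) = 4.844407
  x_3 = -0.360030 - 4.844407×(-0.360030 - (-0.100000))/(4.844407 - 5.769000)
       = -1.722459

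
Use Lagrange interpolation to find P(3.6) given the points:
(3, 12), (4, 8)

Lagrange interpolation formula:
P(x) = Σ yᵢ × Lᵢ(x)
where Lᵢ(x) = Π_{j≠i} (x - xⱼ)/(xᵢ - xⱼ)

L_0(3.6) = (3.6 - 4)/(3 - 4) = 0.400000
L_1(3.6) = (3.6 - 3)/(4 - 3) = 0.600000

P(3.6) = 12×L_0(3.6) + 8×L_1(3.6)
P(3.6) = 9.600000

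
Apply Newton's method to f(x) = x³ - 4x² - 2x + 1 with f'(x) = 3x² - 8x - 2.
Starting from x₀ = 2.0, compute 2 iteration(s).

f(x) = x³ - 4x² - 2x + 1
f'(x) = 3x² - 8x - 2
x₀ = 2.0

Newton-Raphson formula: x_{n+1} = x_n - f(x_n)/f'(x_n)

Iteration 1:
  f(2.000000) = -11.000000
  f'(2.000000) = -6.000000
  x_1 = 2.000000 - (-11.000000)/(-6.000000) = 0.166667
Iteration 2:
  f(0.166667) = 0.560185
  f'(0.166667) = -3.250000
  x_2 = 0.166667 - 0.560185/(-3.250000) = 0.339031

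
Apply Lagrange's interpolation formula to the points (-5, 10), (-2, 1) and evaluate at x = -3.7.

Lagrange interpolation formula:
P(x) = Σ yᵢ × Lᵢ(x)
where Lᵢ(x) = Π_{j≠i} (x - xⱼ)/(xᵢ - xⱼ)

L_0(-3.7) = (-3.7 - (-2))/(-5 - (-2)) = 0.566667
L_1(-3.7) = (-3.7 - (-5))/(-2 - (-5)) = 0.433333

P(-3.7) = 10×L_0(-3.7) + 1×L_1(-3.7)
P(-3.7) = 6.100000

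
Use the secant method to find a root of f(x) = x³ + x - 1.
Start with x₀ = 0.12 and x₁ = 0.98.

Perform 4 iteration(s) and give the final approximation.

f(x) = x³ + x - 1
x₀ = 0.12, x₁ = 0.98

Secant formula: x_{n+1} = x_n - f(x_n)(x_n - x_{n-1})/(f(x_n) - f(x_{n-1}))

Iteration 1:
  f(0.120000) = -0.878272
  f(0.980000) = 0.921192
  x_2 = 0.980000 - 0.921192×(0.980000 - 0.120000)/(0.921192 - (-0.878272))
       = 0.539744
Iteration 2:
  f(0.980000) = 0.921192
  f(0.539744) = -0.303016
  x_3 = 0.539744 - (-0.303016)×(0.539744 - 0.980000)/(-0.303016 - 0.921192)
       = 0.648716
Iteration 3:
  f(0.539744) = -0.303016
  f(0.648716) = -0.078283
  x_4 = 0.648716 - (-0.078283)×(0.648716 - 0.539744)/(-0.078283 - (-0.303016))
       = 0.686675
Iteration 4:
  f(0.648716) = -0.078283
  f(0.686675) = 0.010458
  x_5 = 0.686675 - 0.010458×(0.686675 - 0.648716)/(0.010458 - (-0.078283))
       = 0.682202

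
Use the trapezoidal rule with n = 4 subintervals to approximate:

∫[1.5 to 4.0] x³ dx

f(x) = x³
a = 1.5, b = 4.0, n = 4
h = (b - a)/n = 0.625000

Trapezoidal rule: (h/2)[f(x₀) + 2f(x₁) + 2f(x₂) + ... + f(xₙ)]

x_0 = 1.5000, f(x_0) = 3.375000, coefficient = 1
x_1 = 2.1250, f(x_1) = 9.595703, coefficient = 2
x_2 = 2.7500, f(x_2) = 20.796875, coefficient = 2
x_3 = 3.3750, f(x_3) = 38.443359, coefficient = 2
x_4 = 4.0000, f(x_4) = 64.000000, coefficient = 1

I ≈ (0.625000/2) × 205.046875 = 64.077148
Exact value: 62.734375
Error: 1.342773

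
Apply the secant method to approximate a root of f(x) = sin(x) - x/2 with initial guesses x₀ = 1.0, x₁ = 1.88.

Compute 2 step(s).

f(x) = sin(x) - x/2
x₀ = 1.0, x₁ = 1.88

Secant formula: x_{n+1} = x_n - f(x_n)(x_n - x_{n-1})/(f(x_n) - f(x_{n-1}))

Iteration 1:
  f(1.000000) = 0.341471
  f(1.880000) = 0.012576
  x_2 = 1.880000 - 0.012576×(1.880000 - 1.000000)/(0.012576 - 0.341471)
       = 1.913649
Iteration 2:
  f(1.880000) = 0.012576
  f(1.913649) = -0.015025
  x_3 = 1.913649 - (-0.015025)×(1.913649 - 1.880000)/(-0.015025 - 0.012576)
       = 1.895332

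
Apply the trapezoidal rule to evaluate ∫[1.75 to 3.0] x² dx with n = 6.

f(x) = x²
a = 1.75, b = 3.0, n = 6
h = (b - a)/n = 0.208333

Trapezoidal rule: (h/2)[f(x₀) + 2f(x₁) + 2f(x₂) + ... + f(xₙ)]

x_0 = 1.7500, f(x_0) = 3.062500, coefficient = 1
x_1 = 1.9583, f(x_1) = 3.835069, coefficient = 2
x_2 = 2.1667, f(x_2) = 4.694444, coefficient = 2
x_3 = 2.3750, f(x_3) = 5.640625, coefficient = 2
x_4 = 2.5833, f(x_4) = 6.673611, coefficient = 2
x_5 = 2.7917, f(x_5) = 7.793403, coefficient = 2
x_6 = 3.0000, f(x_6) = 9.000000, coefficient = 1

I ≈ (0.208333/2) × 69.336806 = 7.222584
Exact value: 7.213542
Error: 0.009042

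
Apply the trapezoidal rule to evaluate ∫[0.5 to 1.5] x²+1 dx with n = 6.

f(x) = x²+1
a = 0.5, b = 1.5, n = 6
h = (b - a)/n = 0.166667

Trapezoidal rule: (h/2)[f(x₀) + 2f(x₁) + 2f(x₂) + ... + f(xₙ)]

x_0 = 0.5000, f(x_0) = 1.250000, coefficient = 1
x_1 = 0.6667, f(x_1) = 1.444444, coefficient = 2
x_2 = 0.8333, f(x_2) = 1.694444, coefficient = 2
x_3 = 1.0000, f(x_3) = 2.000000, coefficient = 2
x_4 = 1.1667, f(x_4) = 2.361111, coefficient = 2
x_5 = 1.3333, f(x_5) = 2.777778, coefficient = 2
x_6 = 1.5000, f(x_6) = 3.250000, coefficient = 1

I ≈ (0.166667/2) × 25.055556 = 2.087963
Exact value: 2.083333
Error: 0.004630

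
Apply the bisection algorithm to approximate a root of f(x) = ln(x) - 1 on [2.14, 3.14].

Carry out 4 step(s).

f(x) = ln(x) - 1
Initial interval: [2.14, 3.14]

Iteration 1:
  c_1 = (2.140000 + 3.140000)/2 = 2.640000
  f(c_1) = f(2.640000) = -0.029221
  f(a) × f(c) ≥ 0, new interval: [2.640000, 3.140000]
Iteration 2:
  c_2 = (2.640000 + 3.140000)/2 = 2.890000
  f(c_2) = f(2.890000) = 0.061257
  f(a) × f(c) < 0, new interval: [2.640000, 2.890000]
Iteration 3:
  c_3 = (2.640000 + 2.890000)/2 = 2.765000
  f(c_3) = f(2.765000) = 0.017041
  f(a) × f(c) < 0, new interval: [2.640000, 2.765000]
Iteration 4:
  c_4 = (2.640000 + 2.765000)/2 = 2.702500
  f(c_4) = f(2.702500) = -0.005823
  f(a) × f(c) ≥ 0, new interval: [2.702500, 2.765000]

After 4 iteration(s), the approximation is c_4 = 2.702500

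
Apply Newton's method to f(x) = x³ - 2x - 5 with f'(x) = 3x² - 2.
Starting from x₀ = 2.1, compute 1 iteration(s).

f(x) = x³ - 2x - 5
f'(x) = 3x² - 2
x₀ = 2.1

Newton-Raphson formula: x_{n+1} = x_n - f(x_n)/f'(x_n)

Iteration 1:
  f(2.100000) = 0.061000
  f'(2.100000) = 11.230000
  x_1 = 2.100000 - 0.061000/11.230000 = 2.094568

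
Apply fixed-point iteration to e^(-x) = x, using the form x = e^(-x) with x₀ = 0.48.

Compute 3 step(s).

Equation: e^(-x) = x
Fixed-point form: x = e^(-x)
x₀ = 0.48

x_1 = g(0.480000) = 0.618783
x_2 = g(0.618783) = 0.538599
x_3 = g(0.538599) = 0.583565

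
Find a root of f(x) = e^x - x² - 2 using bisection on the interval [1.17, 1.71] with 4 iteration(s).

f(x) = e^x - x² - 2
Initial interval: [1.17, 1.71]

Iteration 1:
  c_1 = (1.170000 + 1.710000)/2 = 1.440000
  f(c_1) = f(1.440000) = 0.147096
  f(a) × f(c) < 0, new interval: [1.170000, 1.440000]
Iteration 2:
  c_2 = (1.170000 + 1.440000)/2 = 1.305000
  f(c_2) = f(1.305000) = -0.015336
  f(a) × f(c) ≥ 0, new interval: [1.305000, 1.440000]
Iteration 3:
  c_3 = (1.305000 + 1.440000)/2 = 1.372500
  f(c_3) = f(1.372500) = 0.061445
  f(a) × f(c) < 0, new interval: [1.305000, 1.372500]
Iteration 4:
  c_4 = (1.305000 + 1.372500)/2 = 1.338750
  f(c_4) = f(1.338750) = 0.022021
  f(a) × f(c) < 0, new interval: [1.305000, 1.338750]

After 4 iteration(s), the approximation is c_4 = 1.338750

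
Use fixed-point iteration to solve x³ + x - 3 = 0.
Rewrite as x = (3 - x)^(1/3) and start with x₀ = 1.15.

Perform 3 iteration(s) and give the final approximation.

Equation: x³ + x - 3 = 0
Fixed-point form: x = (3 - x)^(1/3)
x₀ = 1.15

x_1 = g(1.150000) = 1.227601
x_2 = g(1.227601) = 1.210191
x_3 = g(1.210191) = 1.214140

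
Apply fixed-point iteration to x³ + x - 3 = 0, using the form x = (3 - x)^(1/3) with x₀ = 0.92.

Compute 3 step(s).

Equation: x³ + x - 3 = 0
Fixed-point form: x = (3 - x)^(1/3)
x₀ = 0.92

x_1 = g(0.920000) = 1.276501
x_2 = g(1.276501) = 1.198957
x_3 = g(1.198957) = 1.216675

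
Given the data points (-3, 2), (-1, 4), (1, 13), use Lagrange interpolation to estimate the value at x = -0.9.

Lagrange interpolation formula:
P(x) = Σ yᵢ × Lᵢ(x)
where Lᵢ(x) = Π_{j≠i} (x - xⱼ)/(xᵢ - xⱼ)

L_0(-0.9) = (-0.9 - (-1))/(-3 - (-1)) × (-0.9 - 1)/(-3 - 1) = -0.023750
L_1(-0.9) = (-0.9 - (-3))/(-1 - (-3)) × (-0.9 - 1)/(-1 - 1) = 0.997500
L_2(-0.9) = (-0.9 - (-3))/(1 - (-3)) × (-0.9 - (-1))/(1 - (-1)) = 0.026250

P(-0.9) = 2×L_0(-0.9) + 4×L_1(-0.9) + 13×L_2(-0.9)
P(-0.9) = 4.283750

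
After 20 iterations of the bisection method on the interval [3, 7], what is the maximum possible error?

Bisection error bound: |error| ≤ (b-a)/2^n
|error| ≤ (7 - 3)/2^20 = 4/2^20
|error| ≤ 0.0000038147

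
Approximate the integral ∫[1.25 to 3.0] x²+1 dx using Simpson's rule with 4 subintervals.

f(x) = x²+1
a = 1.25, b = 3.0, n = 4
h = (b - a)/n = 0.437500

Simpson's rule: (h/3)[f(x₀) + 4f(x₁) + 2f(x₂) + ... + f(xₙ)]

x_0 = 1.2500, f(x_0) = 2.562500, coefficient = 1
x_1 = 1.6875, f(x_1) = 3.847656, coefficient = 4
x_2 = 2.1250, f(x_2) = 5.515625, coefficient = 2
x_3 = 2.5625, f(x_3) = 7.566406, coefficient = 4
x_4 = 3.0000, f(x_4) = 10.000000, coefficient = 1

I ≈ (0.437500/3) × 69.250000 = 10.098958
Exact value: 10.098958
Error: 0.000000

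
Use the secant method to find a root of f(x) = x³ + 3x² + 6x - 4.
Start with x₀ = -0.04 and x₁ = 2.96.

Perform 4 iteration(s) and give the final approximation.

f(x) = x³ + 3x² + 6x - 4
x₀ = -0.04, x₁ = 2.96

Secant formula: x_{n+1} = x_n - f(x_n)(x_n - x_{n-1})/(f(x_n) - f(x_{n-1}))

Iteration 1:
  f(-0.040000) = -4.235264
  f(2.960000) = 65.979136
  x_2 = 2.960000 - 65.979136×(2.960000 - (-0.040000))/(65.979136 - (-4.235264))
       = 0.140957
Iteration 2:
  f(2.960000) = 65.979136
  f(0.140957) = -3.091850
  x_3 = 0.140957 - (-3.091850)×(0.140957 - 2.960000)/(-3.091850 - 65.979136)
       = 0.267147
Iteration 3:
  f(0.140957) = -3.091850
  f(0.267147) = -2.163950
  x_4 = 0.267147 - (-2.163950)×(0.267147 - 0.140957)/(-2.163950 - (-3.091850))
       = 0.561434
Iteration 4:
  f(0.267147) = -2.163950
  f(0.561434) = 0.491193
  x_5 = 0.561434 - 0.491193×(0.561434 - 0.267147)/(0.491193 - (-2.163950))
       = 0.506992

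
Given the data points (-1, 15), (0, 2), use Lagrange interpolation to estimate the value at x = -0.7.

Lagrange interpolation formula:
P(x) = Σ yᵢ × Lᵢ(x)
where Lᵢ(x) = Π_{j≠i} (x - xⱼ)/(xᵢ - xⱼ)

L_0(-0.7) = (-0.7 - 0)/(-1 - 0) = 0.700000
L_1(-0.7) = (-0.7 - (-1))/(0 - (-1)) = 0.300000

P(-0.7) = 15×L_0(-0.7) + 2×L_1(-0.7)
P(-0.7) = 11.100000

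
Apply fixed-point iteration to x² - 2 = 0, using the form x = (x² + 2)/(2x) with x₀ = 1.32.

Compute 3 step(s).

Equation: x² - 2 = 0
Fixed-point form: x = (x² + 2)/(2x)
x₀ = 1.32

x_1 = g(1.320000) = 1.417576
x_2 = g(1.417576) = 1.414218
x_3 = g(1.414218) = 1.414214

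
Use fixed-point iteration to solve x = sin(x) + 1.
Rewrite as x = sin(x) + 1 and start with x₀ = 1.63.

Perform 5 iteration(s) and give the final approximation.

Equation: x = sin(x) + 1
Fixed-point form: x = sin(x) + 1
x₀ = 1.63

x_1 = g(1.630000) = 1.998248
x_2 = g(1.998248) = 1.910025
x_3 = g(1.910025) = 1.943012
x_4 = g(1.943012) = 1.931524
x_5 = g(1.931524) = 1.935640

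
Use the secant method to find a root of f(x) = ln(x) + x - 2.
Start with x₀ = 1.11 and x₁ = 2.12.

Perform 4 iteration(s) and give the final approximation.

f(x) = ln(x) + x - 2
x₀ = 1.11, x₁ = 2.12

Secant formula: x_{n+1} = x_n - f(x_n)(x_n - x_{n-1})/(f(x_n) - f(x_{n-1}))

Iteration 1:
  f(1.110000) = -0.785640
  f(2.120000) = 0.871416
  x_2 = 2.120000 - 0.871416×(2.120000 - 1.110000)/(0.871416 - (-0.785640))
       = 1.588859
Iteration 2:
  f(2.120000) = 0.871416
  f(1.588859) = 0.051875
  x_3 = 1.588859 - 0.051875×(1.588859 - 2.120000)/(0.051875 - 0.871416)
       = 1.555239
Iteration 3:
  f(1.588859) = 0.051875
  f(1.555239) = -0.003132
  x_4 = 1.555239 - (-0.003132)×(1.555239 - 1.588859)/(-0.003132 - 0.051875)
       = 1.557153
Iteration 4:
  f(1.555239) = -0.003132
  f(1.557153) = 0.000012
  x_5 = 1.557153 - 0.000012×(1.557153 - 1.555239)/(0.000012 - (-0.003132))
       = 1.557146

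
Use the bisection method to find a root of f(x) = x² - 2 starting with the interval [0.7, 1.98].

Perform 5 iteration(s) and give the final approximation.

f(x) = x² - 2
Initial interval: [0.7, 1.98]

Iteration 1:
  c_1 = (0.700000 + 1.980000)/2 = 1.340000
  f(c_1) = f(1.340000) = -0.204400
  f(a) × f(c) ≥ 0, new interval: [1.340000, 1.980000]
Iteration 2:
  c_2 = (1.340000 + 1.980000)/2 = 1.660000
  f(c_2) = f(1.660000) = 0.755600
  f(a) × f(c) < 0, new interval: [1.340000, 1.660000]
Iteration 3:
  c_3 = (1.340000 + 1.660000)/2 = 1.500000
  f(c_3) = f(1.500000) = 0.250000
  f(a) × f(c) < 0, new interval: [1.340000, 1.500000]
Iteration 4:
  c_4 = (1.340000 + 1.500000)/2 = 1.420000
  f(c_4) = f(1.420000) = 0.016400
  f(a) × f(c) < 0, new interval: [1.340000, 1.420000]
Iteration 5:
  c_5 = (1.340000 + 1.420000)/2 = 1.380000
  f(c_5) = f(1.380000) = -0.095600
  f(a) × f(c) ≥ 0, new interval: [1.380000, 1.420000]

After 5 iteration(s), the approximation is c_5 = 1.380000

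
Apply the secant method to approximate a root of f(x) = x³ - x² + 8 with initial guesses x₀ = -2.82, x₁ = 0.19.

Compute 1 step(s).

f(x) = x³ - x² + 8
x₀ = -2.82, x₁ = 0.19

Secant formula: x_{n+1} = x_n - f(x_n)(x_n - x_{n-1})/(f(x_n) - f(x_{n-1}))

Iteration 1:
  f(-2.820000) = -22.378168
  f(0.190000) = 7.970759
  x_2 = 0.190000 - 7.970759×(0.190000 - (-2.820000))/(7.970759 - (-22.378168))
       = -0.600538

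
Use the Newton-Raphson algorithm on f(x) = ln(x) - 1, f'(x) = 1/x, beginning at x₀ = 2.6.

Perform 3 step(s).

f(x) = ln(x) - 1
f'(x) = 1/x
x₀ = 2.6

Newton-Raphson formula: x_{n+1} = x_n - f(x_n)/f'(x_n)

Iteration 1:
  f(2.600000) = -0.044489
  f'(2.600000) = 0.384615
  x_1 = 2.600000 - (-0.044489)/0.384615 = 2.715670
Iteration 2:
  f(2.715670) = -0.000961
  f'(2.715670) = 0.368233
  x_2 = 2.715670 - (-0.000961)/0.368233 = 2.718281
Iteration 3:
  f(2.718281) = 0.000000
  f'(2.718281) = 0.367880
  x_3 = 2.718281 - 0.000000/0.367880 = 2.718282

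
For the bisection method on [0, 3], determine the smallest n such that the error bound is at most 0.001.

We need (b-a)/2^n ≤ 0.001
(3 - 0)/2^n ≤ 0.001
3/2^n ≤ 0.001
2^n ≥ 3000
n ≥ log₂(3000) = 11.55
n ≥ 12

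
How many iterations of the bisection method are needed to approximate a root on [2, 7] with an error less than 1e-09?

We need (b-a)/2^n ≤ 1e-09
(7 - 2)/2^n ≤ 1e-09
5/2^n ≤ 1e-09
2^n ≥ 5000000000
n ≥ log₂(5000000000) = 32.22
n ≥ 33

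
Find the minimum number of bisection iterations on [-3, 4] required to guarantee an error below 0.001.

We need (b-a)/2^n ≤ 0.001
(4 - (-3))/2^n ≤ 0.001
7/2^n ≤ 0.001
2^n ≥ 7000
n ≥ log₂(7000) = 12.77
n ≥ 13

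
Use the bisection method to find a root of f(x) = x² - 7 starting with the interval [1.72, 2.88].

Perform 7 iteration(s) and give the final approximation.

f(x) = x² - 7
Initial interval: [1.72, 2.88]

Iteration 1:
  c_1 = (1.720000 + 2.880000)/2 = 2.300000
  f(c_1) = f(2.300000) = -1.710000
  f(a) × f(c) ≥ 0, new interval: [2.300000, 2.880000]
Iteration 2:
  c_2 = (2.300000 + 2.880000)/2 = 2.590000
  f(c_2) = f(2.590000) = -0.291900
  f(a) × f(c) ≥ 0, new interval: [2.590000, 2.880000]
Iteration 3:
  c_3 = (2.590000 + 2.880000)/2 = 2.735000
  f(c_3) = f(2.735000) = 0.480225
  f(a) × f(c) < 0, new interval: [2.590000, 2.735000]
Iteration 4:
  c_4 = (2.590000 + 2.735000)/2 = 2.662500
  f(c_4) = f(2.662500) = 0.088906
  f(a) × f(c) < 0, new interval: [2.590000, 2.662500]
Iteration 5:
  c_5 = (2.590000 + 2.662500)/2 = 2.626250
  f(c_5) = f(2.626250) = -0.102811
  f(a) × f(c) ≥ 0, new interval: [2.626250, 2.662500]
Iteration 6:
  c_6 = (2.626250 + 2.662500)/2 = 2.644375
  f(c_6) = f(2.644375) = -0.007281
  f(a) × f(c) ≥ 0, new interval: [2.644375, 2.662500]
Iteration 7:
  c_7 = (2.644375 + 2.662500)/2 = 2.653437
  f(c_7) = f(2.653437) = 0.040731
  f(a) × f(c) < 0, new interval: [2.644375, 2.653437]

After 7 iteration(s), the approximation is c_7 = 2.653437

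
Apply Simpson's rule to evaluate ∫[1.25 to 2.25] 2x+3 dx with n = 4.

f(x) = 2x+3
a = 1.25, b = 2.25, n = 4
h = (b - a)/n = 0.250000

Simpson's rule: (h/3)[f(x₀) + 4f(x₁) + 2f(x₂) + ... + f(xₙ)]

x_0 = 1.2500, f(x_0) = 5.500000, coefficient = 1
x_1 = 1.5000, f(x_1) = 6.000000, coefficient = 4
x_2 = 1.7500, f(x_2) = 6.500000, coefficient = 2
x_3 = 2.0000, f(x_3) = 7.000000, coefficient = 4
x_4 = 2.2500, f(x_4) = 7.500000, coefficient = 1

I ≈ (0.250000/3) × 78.000000 = 6.500000
Exact value: 6.500000
Error: 0.000000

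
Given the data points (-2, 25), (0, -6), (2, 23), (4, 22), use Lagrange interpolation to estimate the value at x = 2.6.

Lagrange interpolation formula:
P(x) = Σ yᵢ × Lᵢ(x)
where Lᵢ(x) = Π_{j≠i} (x - xⱼ)/(xᵢ - xⱼ)

L_0(2.6) = (2.6 - 0)/(-2 - 0) × (2.6 - 2)/(-2 - 2) × (2.6 - 4)/(-2 - 4) = 0.045500
L_1(2.6) = (2.6 - (-2))/(0 - (-2)) × (2.6 - 2)/(0 - 2) × (2.6 - 4)/(0 - 4) = -0.241500
L_2(2.6) = (2.6 - (-2))/(2 - (-2)) × (2.6 - 0)/(2 - 0) × (2.6 - 4)/(2 - 4) = 1.046500
L_3(2.6) = (2.6 - (-2))/(4 - (-2)) × (2.6 - 0)/(4 - 0) × (2.6 - 2)/(4 - 2) = 0.149500

P(2.6) = 25×L_0(2.6) + (-6)×L_1(2.6) + 23×L_2(2.6) + 22×L_3(2.6)
P(2.6) = 29.945000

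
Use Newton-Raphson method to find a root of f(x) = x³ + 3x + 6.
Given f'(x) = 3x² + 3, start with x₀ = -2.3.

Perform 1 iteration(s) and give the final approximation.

f(x) = x³ + 3x + 6
f'(x) = 3x² + 3
x₀ = -2.3

Newton-Raphson formula: x_{n+1} = x_n - f(x_n)/f'(x_n)

Iteration 1:
  f(-2.300000) = -13.067000
  f'(-2.300000) = 18.870000
  x_1 = -2.300000 - (-13.067000)/18.870000 = -1.607525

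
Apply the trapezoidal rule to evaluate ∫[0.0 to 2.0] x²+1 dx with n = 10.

f(x) = x²+1
a = 0.0, b = 2.0, n = 10
h = (b - a)/n = 0.200000

Trapezoidal rule: (h/2)[f(x₀) + 2f(x₁) + 2f(x₂) + ... + f(xₙ)]

x_0 = 0.0000, f(x_0) = 1.000000, coefficient = 1
x_1 = 0.2000, f(x_1) = 1.040000, coefficient = 2
x_2 = 0.4000, f(x_2) = 1.160000, coefficient = 2
x_3 = 0.6000, f(x_3) = 1.360000, coefficient = 2
x_4 = 0.8000, f(x_4) = 1.640000, coefficient = 2
x_5 = 1.0000, f(x_5) = 2.000000, coefficient = 2
x_6 = 1.2000, f(x_6) = 2.440000, coefficient = 2
x_7 = 1.4000, f(x_7) = 2.960000, coefficient = 2
x_8 = 1.6000, f(x_8) = 3.560000, coefficient = 2
x_9 = 1.8000, f(x_9) = 4.240000, coefficient = 2
x_10 = 2.0000, f(x_10) = 5.000000, coefficient = 1

I ≈ (0.200000/2) × 46.800000 = 4.680000
Exact value: 4.666667
Error: 0.013333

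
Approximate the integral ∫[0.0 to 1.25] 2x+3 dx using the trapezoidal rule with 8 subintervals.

f(x) = 2x+3
a = 0.0, b = 1.25, n = 8
h = (b - a)/n = 0.156250

Trapezoidal rule: (h/2)[f(x₀) + 2f(x₁) + 2f(x₂) + ... + f(xₙ)]

x_0 = 0.0000, f(x_0) = 3.000000, coefficient = 1
x_1 = 0.1562, f(x_1) = 3.312500, coefficient = 2
x_2 = 0.3125, f(x_2) = 3.625000, coefficient = 2
x_3 = 0.4688, f(x_3) = 3.937500, coefficient = 2
x_4 = 0.6250, f(x_4) = 4.250000, coefficient = 2
x_5 = 0.7812, f(x_5) = 4.562500, coefficient = 2
x_6 = 0.9375, f(x_6) = 4.875000, coefficient = 2
x_7 = 1.0938, f(x_7) = 5.187500, coefficient = 2
x_8 = 1.2500, f(x_8) = 5.500000, coefficient = 1

I ≈ (0.156250/2) × 68.000000 = 5.312500
Exact value: 5.312500
Error: 0.000000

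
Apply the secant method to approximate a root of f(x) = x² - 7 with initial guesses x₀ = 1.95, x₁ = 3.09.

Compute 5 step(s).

f(x) = x² - 7
x₀ = 1.95, x₁ = 3.09

Secant formula: x_{n+1} = x_n - f(x_n)(x_n - x_{n-1})/(f(x_n) - f(x_{n-1}))

Iteration 1:
  f(1.950000) = -3.197500
  f(3.090000) = 2.548100
  x_2 = 3.090000 - 2.548100×(3.090000 - 1.950000)/(2.548100 - (-3.197500))
       = 2.584425
Iteration 2:
  f(3.090000) = 2.548100
  f(2.584425) = -0.320749
  x_3 = 2.584425 - (-0.320749)×(2.584425 - 3.090000)/(-0.320749 - 2.548100)
       = 2.640950
Iteration 3:
  f(2.584425) = -0.320749
  f(2.640950) = -0.025383
  x_4 = 2.640950 - (-0.025383)×(2.640950 - 2.584425)/(-0.025383 - (-0.320749))
       = 2.645808
Iteration 4:
  f(2.640950) = -0.025383
  f(2.645808) = 0.000298
  x_5 = 2.645808 - 0.000298×(2.645808 - 2.640950)/(0.000298 - (-0.025383))
       = 2.645751
Iteration 5:
  f(2.645808) = 0.000298
  f(2.645751) = 0.000000
  x_6 = 2.645751 - 0.000000×(2.645751 - 2.645808)/(0.000000 - 0.000298)
       = 2.645751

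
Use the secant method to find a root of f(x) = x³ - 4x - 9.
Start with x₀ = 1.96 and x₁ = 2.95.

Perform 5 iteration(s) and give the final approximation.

f(x) = x³ - 4x - 9
x₀ = 1.96, x₁ = 2.95

Secant formula: x_{n+1} = x_n - f(x_n)(x_n - x_{n-1})/(f(x_n) - f(x_{n-1}))

Iteration 1:
  f(1.960000) = -9.310464
  f(2.950000) = 4.872375
  x_2 = 2.950000 - 4.872375×(2.950000 - 1.960000)/(4.872375 - (-9.310464))
       = 2.609895
Iteration 2:
  f(2.950000) = 4.872375
  f(2.609895) = -1.662141
  x_3 = 2.609895 - (-1.662141)×(2.609895 - 2.950000)/(-1.662141 - 4.872375)
       = 2.696405
Iteration 3:
  f(2.609895) = -1.662141
  f(2.696405) = -0.181131
  x_4 = 2.696405 - (-0.181131)×(2.696405 - 2.609895)/(-0.181131 - (-1.662141))
       = 2.706986
Iteration 4:
  f(2.696405) = -0.181131
  f(2.706986) = 0.008232
  x_5 = 2.706986 - 0.008232×(2.706986 - 2.696405)/(0.008232 - (-0.181131))
       = 2.706526
Iteration 5:
  f(2.706986) = 0.008232
  f(2.706526) = -0.000038
  x_6 = 2.706526 - (-0.000038)×(2.706526 - 2.706986)/(-0.000038 - 0.008232)
       = 2.706528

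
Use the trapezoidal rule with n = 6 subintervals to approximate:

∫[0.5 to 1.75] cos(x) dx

f(x) = cos(x)
a = 0.5, b = 1.75, n = 6
h = (b - a)/n = 0.208333

Trapezoidal rule: (h/2)[f(x₀) + 2f(x₁) + 2f(x₂) + ... + f(xₙ)]

x_0 = 0.5000, f(x_0) = 0.877583, coefficient = 1
x_1 = 0.7083, f(x_1) = 0.759447, coefficient = 2
x_2 = 0.9167, f(x_2) = 0.608469, coefficient = 2
x_3 = 1.1250, f(x_3) = 0.431177, coefficient = 2
x_4 = 1.3333, f(x_4) = 0.235238, coefficient = 2
x_5 = 1.5417, f(x_5) = 0.029126, coefficient = 2
x_6 = 1.7500, f(x_6) = -0.178246, coefficient = 1

I ≈ (0.208333/2) × 4.826248 = 0.502734
Exact value: 0.504560
Error: 0.001826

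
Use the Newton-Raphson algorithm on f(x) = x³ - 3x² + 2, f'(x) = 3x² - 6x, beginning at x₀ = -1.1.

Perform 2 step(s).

f(x) = x³ - 3x² + 2
f'(x) = 3x² - 6x
x₀ = -1.1

Newton-Raphson formula: x_{n+1} = x_n - f(x_n)/f'(x_n)

Iteration 1:
  f(-1.100000) = -2.961000
  f'(-1.100000) = 10.230000
  x_1 = -1.100000 - (-2.961000)/10.230000 = -0.810557
Iteration 2:
  f(-0.810557) = -0.503547
  f'(-0.810557) = 6.834352
  x_2 = -0.810557 - (-0.503547)/6.834352 = -0.736878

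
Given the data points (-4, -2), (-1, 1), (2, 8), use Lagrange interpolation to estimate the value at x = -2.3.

Lagrange interpolation formula:
P(x) = Σ yᵢ × Lᵢ(x)
where Lᵢ(x) = Π_{j≠i} (x - xⱼ)/(xᵢ - xⱼ)

L_0(-2.3) = (-2.3 - (-1))/(-4 - (-1)) × (-2.3 - 2)/(-4 - 2) = 0.310556
L_1(-2.3) = (-2.3 - (-4))/(-1 - (-4)) × (-2.3 - 2)/(-1 - 2) = 0.812222
L_2(-2.3) = (-2.3 - (-4))/(2 - (-4)) × (-2.3 - (-1))/(2 - (-1)) = -0.122778

P(-2.3) = (-2)×L_0(-2.3) + 1×L_1(-2.3) + 8×L_2(-2.3)
P(-2.3) = -0.791111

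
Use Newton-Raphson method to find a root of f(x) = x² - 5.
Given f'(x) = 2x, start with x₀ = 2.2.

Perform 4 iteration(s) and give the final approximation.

f(x) = x² - 5
f'(x) = 2x
x₀ = 2.2

Newton-Raphson formula: x_{n+1} = x_n - f(x_n)/f'(x_n)

Iteration 1:
  f(2.200000) = -0.160000
  f'(2.200000) = 4.400000
  x_1 = 2.200000 - (-0.160000)/4.400000 = 2.236364
Iteration 2:
  f(2.236364) = 0.001322
  f'(2.236364) = 4.472727
  x_2 = 2.236364 - 0.001322/4.472727 = 2.236068
Iteration 3:
  f(2.236068) = 0.000000
  f'(2.236068) = 4.472136
  x_3 = 2.236068 - 0.000000/4.472136 = 2.236068
Iteration 4:
  f(2.236068) = 0.000000
  f'(2.236068) = 4.472136
  x_4 = 2.236068 - 0.000000/4.472136 = 2.236068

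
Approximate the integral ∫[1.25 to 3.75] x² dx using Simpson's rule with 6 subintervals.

f(x) = x²
a = 1.25, b = 3.75, n = 6
h = (b - a)/n = 0.416667

Simpson's rule: (h/3)[f(x₀) + 4f(x₁) + 2f(x₂) + ... + f(xₙ)]

x_0 = 1.2500, f(x_0) = 1.562500, coefficient = 1
x_1 = 1.6667, f(x_1) = 2.777778, coefficient = 4
x_2 = 2.0833, f(x_2) = 4.340278, coefficient = 2
x_3 = 2.5000, f(x_3) = 6.250000, coefficient = 4
x_4 = 2.9167, f(x_4) = 8.506944, coefficient = 2
x_5 = 3.3333, f(x_5) = 11.111111, coefficient = 4
x_6 = 3.7500, f(x_6) = 14.062500, coefficient = 1

I ≈ (0.416667/3) × 121.875000 = 16.927083
Exact value: 16.927083
Error: 0.000000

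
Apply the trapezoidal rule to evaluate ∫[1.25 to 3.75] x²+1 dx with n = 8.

f(x) = x²+1
a = 1.25, b = 3.75, n = 8
h = (b - a)/n = 0.312500

Trapezoidal rule: (h/2)[f(x₀) + 2f(x₁) + 2f(x₂) + ... + f(xₙ)]

x_0 = 1.2500, f(x_0) = 2.562500, coefficient = 1
x_1 = 1.5625, f(x_1) = 3.441406, coefficient = 2
x_2 = 1.8750, f(x_2) = 4.515625, coefficient = 2
x_3 = 2.1875, f(x_3) = 5.785156, coefficient = 2
x_4 = 2.5000, f(x_4) = 7.250000, coefficient = 2
x_5 = 2.8125, f(x_5) = 8.910156, coefficient = 2
x_6 = 3.1250, f(x_6) = 10.765625, coefficient = 2
x_7 = 3.4375, f(x_7) = 12.816406, coefficient = 2
x_8 = 3.7500, f(x_8) = 15.062500, coefficient = 1

I ≈ (0.312500/2) × 124.593750 = 19.467773
Exact value: 19.427083
Error: 0.040690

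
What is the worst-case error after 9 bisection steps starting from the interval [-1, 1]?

Bisection error bound: |error| ≤ (b-a)/2^n
|error| ≤ (1 - (-1))/2^9 = 2/2^9
|error| ≤ 0.0039062500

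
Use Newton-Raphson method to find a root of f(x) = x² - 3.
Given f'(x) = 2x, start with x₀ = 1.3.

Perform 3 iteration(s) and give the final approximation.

f(x) = x² - 3
f'(x) = 2x
x₀ = 1.3

Newton-Raphson formula: x_{n+1} = x_n - f(x_n)/f'(x_n)

Iteration 1:
  f(1.300000) = -1.310000
  f'(1.300000) = 2.600000
  x_1 = 1.300000 - (-1.310000)/2.600000 = 1.803846
Iteration 2:
  f(1.803846) = 0.253861
  f'(1.803846) = 3.607692
  x_2 = 1.803846 - 0.253861/3.607692 = 1.733480
Iteration 3:
  f(1.733480) = 0.004951
  f'(1.733480) = 3.466959
  x_3 = 1.733480 - 0.004951/3.466959 = 1.732051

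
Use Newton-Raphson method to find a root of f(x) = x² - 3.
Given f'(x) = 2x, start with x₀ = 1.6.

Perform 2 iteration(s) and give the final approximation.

f(x) = x² - 3
f'(x) = 2x
x₀ = 1.6

Newton-Raphson formula: x_{n+1} = x_n - f(x_n)/f'(x_n)

Iteration 1:
  f(1.600000) = -0.440000
  f'(1.600000) = 3.200000
  x_1 = 1.600000 - (-0.440000)/3.200000 = 1.737500
Iteration 2:
  f(1.737500) = 0.018906
  f'(1.737500) = 3.475000
  x_2 = 1.737500 - 0.018906/3.475000 = 1.732059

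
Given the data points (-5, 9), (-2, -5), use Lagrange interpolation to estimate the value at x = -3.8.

Lagrange interpolation formula:
P(x) = Σ yᵢ × Lᵢ(x)
where Lᵢ(x) = Π_{j≠i} (x - xⱼ)/(xᵢ - xⱼ)

L_0(-3.8) = (-3.8 - (-2))/(-5 - (-2)) = 0.600000
L_1(-3.8) = (-3.8 - (-5))/(-2 - (-5)) = 0.400000

P(-3.8) = 9×L_0(-3.8) + (-5)×L_1(-3.8)
P(-3.8) = 3.400000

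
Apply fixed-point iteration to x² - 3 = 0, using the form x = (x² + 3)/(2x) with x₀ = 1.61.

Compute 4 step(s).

Equation: x² - 3 = 0
Fixed-point form: x = (x² + 3)/(2x)
x₀ = 1.61

x_1 = g(1.610000) = 1.736677
x_2 = g(1.736677) = 1.732057
x_3 = g(1.732057) = 1.732051
x_4 = g(1.732051) = 1.732051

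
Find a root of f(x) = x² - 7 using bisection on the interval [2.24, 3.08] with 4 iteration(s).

f(x) = x² - 7
Initial interval: [2.24, 3.08]

Iteration 1:
  c_1 = (2.240000 + 3.080000)/2 = 2.660000
  f(c_1) = f(2.660000) = 0.075600
  f(a) × f(c) < 0, new interval: [2.240000, 2.660000]
Iteration 2:
  c_2 = (2.240000 + 2.660000)/2 = 2.450000
  f(c_2) = f(2.450000) = -0.997500
  f(a) × f(c) ≥ 0, new interval: [2.450000, 2.660000]
Iteration 3:
  c_3 = (2.450000 + 2.660000)/2 = 2.555000
  f(c_3) = f(2.555000) = -0.471975
  f(a) × f(c) ≥ 0, new interval: [2.555000, 2.660000]
Iteration 4:
  c_4 = (2.555000 + 2.660000)/2 = 2.607500
  f(c_4) = f(2.607500) = -0.200944
  f(a) × f(c) ≥ 0, new interval: [2.607500, 2.660000]

After 4 iteration(s), the approximation is c_4 = 2.607500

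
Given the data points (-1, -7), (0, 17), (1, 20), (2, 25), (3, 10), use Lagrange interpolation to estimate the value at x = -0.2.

Lagrange interpolation formula:
P(x) = Σ yᵢ × Lᵢ(x)
where Lᵢ(x) = Π_{j≠i} (x - xⱼ)/(xᵢ - xⱼ)

L_0(-0.2) = (-0.2 - 0)/(-1 - 0) × (-0.2 - 1)/(-1 - 1) × (-0.2 - 2)/(-1 - 2) × (-0.2 - 3)/(-1 - 3) = 0.070400
L_1(-0.2) = (-0.2 - (-1))/(0 - (-1)) × (-0.2 - 1)/(0 - 1) × (-0.2 - 2)/(0 - 2) × (-0.2 - 3)/(0 - 3) = 1.126400
L_2(-0.2) = (-0.2 - (-1))/(1 - (-1)) × (-0.2 - 0)/(1 - 0) × (-0.2 - 2)/(1 - 2) × (-0.2 - 3)/(1 - 3) = -0.281600
L_3(-0.2) = (-0.2 - (-1))/(2 - (-1)) × (-0.2 - 0)/(2 - 0) × (-0.2 - 1)/(2 - 1) × (-0.2 - 3)/(2 - 3) = 0.102400
L_4(-0.2) = (-0.2 - (-1))/(3 - (-1)) × (-0.2 - 0)/(3 - 0) × (-0.2 - 1)/(3 - 1) × (-0.2 - 2)/(3 - 2) = -0.017600

P(-0.2) = (-7)×L_0(-0.2) + 17×L_1(-0.2) + 20×L_2(-0.2) + 25×L_3(-0.2) + 10×L_4(-0.2)
P(-0.2) = 15.408000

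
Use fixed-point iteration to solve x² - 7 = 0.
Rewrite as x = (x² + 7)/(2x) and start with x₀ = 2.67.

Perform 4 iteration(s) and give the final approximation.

Equation: x² - 7 = 0
Fixed-point form: x = (x² + 7)/(2x)
x₀ = 2.67

x_1 = g(2.670000) = 2.645861
x_2 = g(2.645861) = 2.645751
x_3 = g(2.645751) = 2.645751
x_4 = g(2.645751) = 2.645751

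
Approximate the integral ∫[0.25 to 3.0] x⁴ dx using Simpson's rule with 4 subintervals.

f(x) = x⁴
a = 0.25, b = 3.0, n = 4
h = (b - a)/n = 0.687500

Simpson's rule: (h/3)[f(x₀) + 4f(x₁) + 2f(x₂) + ... + f(xₙ)]

x_0 = 0.2500, f(x_0) = 0.003906, coefficient = 1
x_1 = 0.9375, f(x_1) = 0.772476, coefficient = 4
x_2 = 1.6250, f(x_2) = 6.972900, coefficient = 2
x_3 = 2.3125, f(x_3) = 28.597427, coefficient = 4
x_4 = 3.0000, f(x_4) = 81.000000, coefficient = 1

I ≈ (0.687500/3) × 212.429321 = 48.681719
Exact value: 48.599805
Error: 0.081915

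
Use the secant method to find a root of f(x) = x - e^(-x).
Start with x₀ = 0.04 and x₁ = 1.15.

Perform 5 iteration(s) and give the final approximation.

f(x) = x - e^(-x)
x₀ = 0.04, x₁ = 1.15

Secant formula: x_{n+1} = x_n - f(x_n)(x_n - x_{n-1})/(f(x_n) - f(x_{n-1}))

Iteration 1:
  f(0.040000) = -0.920789
  f(1.150000) = 0.833363
  x_2 = 1.150000 - 0.833363×(1.150000 - 0.040000)/(0.833363 - (-0.920789))
       = 0.622661
Iteration 2:
  f(1.150000) = 0.833363
  f(0.622661) = 0.086146
  x_3 = 0.622661 - 0.086146×(0.622661 - 1.150000)/(0.086146 - 0.833363)
       = 0.561864
Iteration 3:
  f(0.622661) = 0.086146
  f(0.561864) = -0.008281
  x_4 = 0.561864 - (-0.008281)×(0.561864 - 0.622661)/(-0.008281 - 0.086146)
       = 0.567196
Iteration 4:
  f(0.561864) = -0.008281
  f(0.567196) = 0.000082
  x_5 = 0.567196 - 0.000082×(0.567196 - 0.561864)/(0.000082 - (-0.008281))
       = 0.567143
Iteration 5:
  f(0.567196) = 0.000082
  f(0.567143) = 0.000000
  x_6 = 0.567143 - 0.000000×(0.567143 - 0.567196)/(0.000000 - 0.000082)
       = 0.567143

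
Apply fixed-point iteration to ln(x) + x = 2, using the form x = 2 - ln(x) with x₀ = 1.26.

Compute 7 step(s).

Equation: ln(x) + x = 2
Fixed-point form: x = 2 - ln(x)
x₀ = 1.26

x_1 = g(1.260000) = 1.768888
x_2 = g(1.768888) = 1.429649
x_3 = g(1.429649) = 1.642571
x_4 = g(1.642571) = 1.503737
x_5 = g(1.503737) = 1.592047
x_6 = g(1.592047) = 1.534980
x_7 = g(1.534980) = 1.571483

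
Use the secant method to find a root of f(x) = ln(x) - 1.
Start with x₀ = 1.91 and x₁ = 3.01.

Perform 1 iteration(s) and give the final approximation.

f(x) = ln(x) - 1
x₀ = 1.91, x₁ = 3.01

Secant formula: x_{n+1} = x_n - f(x_n)(x_n - x_{n-1})/(f(x_n) - f(x_{n-1}))

Iteration 1:
  f(1.910000) = -0.352897
  f(3.010000) = 0.101940
  x_2 = 3.010000 - 0.101940×(3.010000 - 1.910000)/(0.101940 - (-0.352897))
       = 2.763463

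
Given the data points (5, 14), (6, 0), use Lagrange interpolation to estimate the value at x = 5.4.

Lagrange interpolation formula:
P(x) = Σ yᵢ × Lᵢ(x)
where Lᵢ(x) = Π_{j≠i} (x - xⱼ)/(xᵢ - xⱼ)

L_0(5.4) = (5.4 - 6)/(5 - 6) = 0.600000
L_1(5.4) = (5.4 - 5)/(6 - 5) = 0.400000

P(5.4) = 14×L_0(5.4) + 0×L_1(5.4)
P(5.4) = 8.400000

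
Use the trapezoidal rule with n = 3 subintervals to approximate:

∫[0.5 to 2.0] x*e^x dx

f(x) = x*e^x
a = 0.5, b = 2.0, n = 3
h = (b - a)/n = 0.500000

Trapezoidal rule: (h/2)[f(x₀) + 2f(x₁) + 2f(x₂) + ... + f(xₙ)]

x_0 = 0.5000, f(x_0) = 0.824361, coefficient = 1
x_1 = 1.0000, f(x_1) = 2.718282, coefficient = 2
x_2 = 1.5000, f(x_2) = 6.722534, coefficient = 2
x_3 = 2.0000, f(x_3) = 14.778112, coefficient = 1

I ≈ (0.500000/2) × 34.484104 = 8.621026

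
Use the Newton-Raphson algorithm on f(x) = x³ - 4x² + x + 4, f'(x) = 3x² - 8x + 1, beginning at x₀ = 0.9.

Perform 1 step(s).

f(x) = x³ - 4x² + x + 4
f'(x) = 3x² - 8x + 1
x₀ = 0.9

Newton-Raphson formula: x_{n+1} = x_n - f(x_n)/f'(x_n)

Iteration 1:
  f(0.900000) = 2.389000
  f'(0.900000) = -3.770000
  x_1 = 0.900000 - 2.389000/(-3.770000) = 1.533687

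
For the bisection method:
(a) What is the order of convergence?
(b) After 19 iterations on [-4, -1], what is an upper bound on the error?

(a) Bisection has linear (order 1) convergence; the error is halved each step.

(b) Error bound = (b-a)/2^n = (-1 - (-4))/2^{19}
    = 3/2^{19}

(a) 1 (linear); (b) error ≤ 5.72e-06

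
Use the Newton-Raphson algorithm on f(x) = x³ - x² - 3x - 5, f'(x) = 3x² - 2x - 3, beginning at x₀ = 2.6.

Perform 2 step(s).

f(x) = x³ - x² - 3x - 5
f'(x) = 3x² - 2x - 3
x₀ = 2.6

Newton-Raphson formula: x_{n+1} = x_n - f(x_n)/f'(x_n)

Iteration 1:
  f(2.600000) = -1.984000
  f'(2.600000) = 12.080000
  x_1 = 2.600000 - (-1.984000)/12.080000 = 2.764238
Iteration 2:
  f(2.764238) = 0.187855
  f'(2.764238) = 14.394565
  x_2 = 2.764238 - 0.187855/14.394565 = 2.751188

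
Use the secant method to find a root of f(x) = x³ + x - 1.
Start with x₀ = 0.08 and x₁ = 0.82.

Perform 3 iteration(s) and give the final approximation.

f(x) = x³ + x - 1
x₀ = 0.08, x₁ = 0.82

Secant formula: x_{n+1} = x_n - f(x_n)(x_n - x_{n-1})/(f(x_n) - f(x_{n-1}))

Iteration 1:
  f(0.080000) = -0.919488
  f(0.820000) = 0.371368
  x_2 = 0.820000 - 0.371368×(0.820000 - 0.080000)/(0.371368 - (-0.919488))
       = 0.607108
Iteration 2:
  f(0.820000) = 0.371368
  f(0.607108) = -0.169123
  x_3 = 0.607108 - (-0.169123)×(0.607108 - 0.820000)/(-0.169123 - 0.371368)
       = 0.673724
Iteration 3:
  f(0.607108) = -0.169123
  f(0.673724) = -0.020471
  x_4 = 0.673724 - (-0.020471)×(0.673724 - 0.607108)/(-0.020471 - (-0.169123))
       = 0.682897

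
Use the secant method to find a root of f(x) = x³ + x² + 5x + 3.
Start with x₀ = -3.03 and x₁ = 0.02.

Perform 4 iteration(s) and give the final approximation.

f(x) = x³ + x² + 5x + 3
x₀ = -3.03, x₁ = 0.02

Secant formula: x_{n+1} = x_n - f(x_n)(x_n - x_{n-1})/(f(x_n) - f(x_{n-1}))

Iteration 1:
  f(-3.030000) = -30.787227
  f(0.020000) = 3.100408
  x_2 = 0.020000 - 3.100408×(0.020000 - (-3.030000))/(3.100408 - (-30.787227))
       = -0.259047
Iteration 2:
  f(0.020000) = 3.100408
  f(-0.259047) = 1.754487
  x_3 = -0.259047 - 1.754487×(-0.259047 - 0.020000)/(1.754487 - 3.100408)
       = -0.622801
Iteration 3:
  f(-0.259047) = 1.754487
  f(-0.622801) = 0.032303
  x_4 = -0.622801 - 0.032303×(-0.622801 - (-0.259047))/(0.032303 - 1.754487)
       = -0.629624
Iteration 4:
  f(-0.622801) = 0.032303
  f(-0.629624) = -0.001293
  x_5 = -0.629624 - (-0.001293)×(-0.629624 - (-0.622801))/(-0.001293 - 0.032303)
       = -0.629361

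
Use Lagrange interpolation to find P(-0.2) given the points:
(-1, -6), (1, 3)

Lagrange interpolation formula:
P(x) = Σ yᵢ × Lᵢ(x)
where Lᵢ(x) = Π_{j≠i} (x - xⱼ)/(xᵢ - xⱼ)

L_0(-0.2) = (-0.2 - 1)/(-1 - 1) = 0.600000
L_1(-0.2) = (-0.2 - (-1))/(1 - (-1)) = 0.400000

P(-0.2) = (-6)×L_0(-0.2) + 3×L_1(-0.2)
P(-0.2) = -2.400000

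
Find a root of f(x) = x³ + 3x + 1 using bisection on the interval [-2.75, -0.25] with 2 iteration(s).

f(x) = x³ + 3x + 1
Initial interval: [-2.75, -0.25]

Iteration 1:
  c_1 = (-2.750000 + (-0.250000))/2 = -1.500000
  f(c_1) = f(-1.500000) = -6.875000
  f(a) × f(c) ≥ 0, new interval: [-1.500000, -0.250000]
Iteration 2:
  c_2 = (-1.500000 + (-0.250000))/2 = -0.875000
  f(c_2) = f(-0.875000) = -2.294922
  f(a) × f(c) ≥ 0, new interval: [-0.875000, -0.250000]

After 2 iteration(s), the approximation is c_2 = -0.875000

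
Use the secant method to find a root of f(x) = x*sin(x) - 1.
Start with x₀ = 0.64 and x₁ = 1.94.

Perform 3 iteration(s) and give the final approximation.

f(x) = x*sin(x) - 1
x₀ = 0.64, x₁ = 1.94

Secant formula: x_{n+1} = x_n - f(x_n)(x_n - x_{n-1})/(f(x_n) - f(x_{n-1}))

Iteration 1:
  f(0.640000) = -0.617795
  f(1.940000) = 0.809273
  x_2 = 1.940000 - 0.809273×(1.940000 - 0.640000)/(0.809273 - (-0.617795))
       = 1.202786
Iteration 2:
  f(1.940000) = 0.809273
  f(1.202786) = 0.122253
  x_3 = 1.202786 - 0.122253×(1.202786 - 1.940000)/(0.122253 - 0.809273)
       = 1.071601
Iteration 3:
  f(1.202786) = 0.122253
  f(1.071601) = -0.059169
  x_4 = 1.071601 - (-0.059169)×(1.071601 - 1.202786)/(-0.059169 - 0.122253)
       = 1.114385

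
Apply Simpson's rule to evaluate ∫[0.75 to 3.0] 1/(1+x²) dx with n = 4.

f(x) = 1/(1+x²)
a = 0.75, b = 3.0, n = 4
h = (b - a)/n = 0.562500

Simpson's rule: (h/3)[f(x₀) + 4f(x₁) + 2f(x₂) + ... + f(xₙ)]

x_0 = 0.7500, f(x_0) = 0.640000, coefficient = 1
x_1 = 1.3125, f(x_1) = 0.367288, coefficient = 4
x_2 = 1.8750, f(x_2) = 0.221453, coefficient = 2
x_3 = 2.4375, f(x_3) = 0.144063, coefficient = 4
x_4 = 3.0000, f(x_4) = 0.100000, coefficient = 1

I ≈ (0.562500/3) × 3.228312 = 0.605309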